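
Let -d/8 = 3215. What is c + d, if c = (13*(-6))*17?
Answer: -27046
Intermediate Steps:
d = -25720 (d = -8*3215 = -25720)
c = -1326 (c = -78*17 = -1326)
c + d = -1326 - 25720 = -27046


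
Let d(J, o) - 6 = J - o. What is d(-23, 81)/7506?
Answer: -49/3753 ≈ -0.013056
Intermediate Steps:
d(J, o) = 6 + J - o (d(J, o) = 6 + (J - o) = 6 + J - o)
d(-23, 81)/7506 = (6 - 23 - 1*81)/7506 = (6 - 23 - 81)*(1/7506) = -98*1/7506 = -49/3753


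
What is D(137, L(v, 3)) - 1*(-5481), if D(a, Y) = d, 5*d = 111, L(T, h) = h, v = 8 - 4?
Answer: 27516/5 ≈ 5503.2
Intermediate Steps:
v = 4
d = 111/5 (d = (1/5)*111 = 111/5 ≈ 22.200)
D(a, Y) = 111/5
D(137, L(v, 3)) - 1*(-5481) = 111/5 - 1*(-5481) = 111/5 + 5481 = 27516/5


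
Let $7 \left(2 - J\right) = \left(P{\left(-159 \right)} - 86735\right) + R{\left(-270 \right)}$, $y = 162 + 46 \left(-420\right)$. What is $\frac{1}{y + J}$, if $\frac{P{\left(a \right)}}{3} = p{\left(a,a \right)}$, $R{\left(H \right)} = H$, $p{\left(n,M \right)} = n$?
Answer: $- \frac{7}{46610} \approx -0.00015018$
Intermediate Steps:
$P{\left(a \right)} = 3 a$
$y = -19158$ ($y = 162 - 19320 = -19158$)
$J = \frac{87496}{7}$ ($J = 2 - \frac{\left(3 \left(-159\right) - 86735\right) - 270}{7} = 2 - \frac{\left(-477 - 86735\right) - 270}{7} = 2 - \frac{-87212 - 270}{7} = 2 - - \frac{87482}{7} = 2 + \frac{87482}{7} = \frac{87496}{7} \approx 12499.0$)
$\frac{1}{y + J} = \frac{1}{-19158 + \frac{87496}{7}} = \frac{1}{- \frac{46610}{7}} = - \frac{7}{46610}$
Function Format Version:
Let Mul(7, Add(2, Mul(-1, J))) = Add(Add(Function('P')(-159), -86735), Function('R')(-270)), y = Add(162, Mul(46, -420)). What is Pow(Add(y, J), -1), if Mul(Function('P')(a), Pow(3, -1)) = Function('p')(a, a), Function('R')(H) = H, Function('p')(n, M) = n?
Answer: Rational(-7, 46610) ≈ -0.00015018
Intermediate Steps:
Function('P')(a) = Mul(3, a)
y = -19158 (y = Add(162, -19320) = -19158)
J = Rational(87496, 7) (J = Add(2, Mul(Rational(-1, 7), Add(Add(Mul(3, -159), -86735), -270))) = Add(2, Mul(Rational(-1, 7), Add(Add(-477, -86735), -270))) = Add(2, Mul(Rational(-1, 7), Add(-87212, -270))) = Add(2, Mul(Rational(-1, 7), -87482)) = Add(2, Rational(87482, 7)) = Rational(87496, 7) ≈ 12499.)
Pow(Add(y, J), -1) = Pow(Add(-19158, Rational(87496, 7)), -1) = Pow(Rational(-46610, 7), -1) = Rational(-7, 46610)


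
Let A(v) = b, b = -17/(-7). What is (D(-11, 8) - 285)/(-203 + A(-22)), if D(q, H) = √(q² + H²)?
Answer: 665/468 - 7*√185/1404 ≈ 1.3531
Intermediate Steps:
b = 17/7 (b = -17*(-⅐) = 17/7 ≈ 2.4286)
A(v) = 17/7
D(q, H) = √(H² + q²)
(D(-11, 8) - 285)/(-203 + A(-22)) = (√(8² + (-11)²) - 285)/(-203 + 17/7) = (√(64 + 121) - 285)/(-1404/7) = (√185 - 285)*(-7/1404) = (-285 + √185)*(-7/1404) = 665/468 - 7*√185/1404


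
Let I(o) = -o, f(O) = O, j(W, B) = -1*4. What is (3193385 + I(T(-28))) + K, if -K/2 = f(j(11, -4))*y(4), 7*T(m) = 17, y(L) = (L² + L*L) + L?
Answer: 22355694/7 ≈ 3.1937e+6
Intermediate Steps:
j(W, B) = -4
y(L) = L + 2*L² (y(L) = (L² + L²) + L = 2*L² + L = L + 2*L²)
T(m) = 17/7 (T(m) = (⅐)*17 = 17/7)
K = 288 (K = -(-8)*4*(1 + 2*4) = -(-8)*4*(1 + 8) = -(-8)*4*9 = -(-8)*36 = -2*(-144) = 288)
(3193385 + I(T(-28))) + K = (3193385 - 1*17/7) + 288 = (3193385 - 17/7) + 288 = 22353678/7 + 288 = 22355694/7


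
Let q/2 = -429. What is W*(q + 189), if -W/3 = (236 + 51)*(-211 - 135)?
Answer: -199299114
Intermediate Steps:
q = -858 (q = 2*(-429) = -858)
W = 297906 (W = -3*(236 + 51)*(-211 - 135) = -861*(-346) = -3*(-99302) = 297906)
W*(q + 189) = 297906*(-858 + 189) = 297906*(-669) = -199299114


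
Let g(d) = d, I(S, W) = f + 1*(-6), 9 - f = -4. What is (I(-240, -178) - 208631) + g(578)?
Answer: -208046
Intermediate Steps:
f = 13 (f = 9 - 1*(-4) = 9 + 4 = 13)
I(S, W) = 7 (I(S, W) = 13 + 1*(-6) = 13 - 6 = 7)
(I(-240, -178) - 208631) + g(578) = (7 - 208631) + 578 = -208624 + 578 = -208046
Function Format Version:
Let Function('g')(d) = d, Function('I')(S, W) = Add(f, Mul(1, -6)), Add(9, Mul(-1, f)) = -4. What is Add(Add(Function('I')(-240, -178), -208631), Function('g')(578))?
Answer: -208046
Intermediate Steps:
f = 13 (f = Add(9, Mul(-1, -4)) = Add(9, 4) = 13)
Function('I')(S, W) = 7 (Function('I')(S, W) = Add(13, Mul(1, -6)) = Add(13, -6) = 7)
Add(Add(Function('I')(-240, -178), -208631), Function('g')(578)) = Add(Add(7, -208631), 578) = Add(-208624, 578) = -208046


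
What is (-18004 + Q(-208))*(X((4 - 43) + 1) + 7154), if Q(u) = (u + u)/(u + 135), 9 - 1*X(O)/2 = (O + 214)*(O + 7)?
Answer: -23760133584/73 ≈ -3.2548e+8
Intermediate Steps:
X(O) = 18 - 2*(7 + O)*(214 + O) (X(O) = 18 - 2*(O + 214)*(O + 7) = 18 - 2*(214 + O)*(7 + O) = 18 - 2*(7 + O)*(214 + O))
Q(u) = 2*u/(135 + u) (Q(u) = (2*u)/(135 + u) = 2*u/(135 + u))
(-18004 + Q(-208))*(X((4 - 43) + 1) + 7154) = (-18004 + 2*(-208)/(135 - 208))*((-2978 - 442*((4 - 43) + 1) - 2*((4 - 43) + 1)²) + 7154) = (-18004 + 2*(-208)/(-73))*((-2978 - 442*(-39 + 1) - 2*(-39 + 1)²) + 7154) = (-18004 + 2*(-208)*(-1/73))*((-2978 - 442*(-38) - 2*(-38)²) + 7154) = (-18004 + 416/73)*((-2978 + 16796 - 2*1444) + 7154) = -1313876*((-2978 + 16796 - 2888) + 7154)/73 = -1313876*(10930 + 7154)/73 = -1313876/73*18084 = -23760133584/73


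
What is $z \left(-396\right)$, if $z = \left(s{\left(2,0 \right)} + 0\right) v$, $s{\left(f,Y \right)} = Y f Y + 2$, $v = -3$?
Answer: $2376$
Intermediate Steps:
$s{\left(f,Y \right)} = 2 + f Y^{2}$ ($s{\left(f,Y \right)} = f Y^{2} + 2 = 2 + f Y^{2}$)
$z = -6$ ($z = \left(\left(2 + 2 \cdot 0^{2}\right) + 0\right) \left(-3\right) = \left(\left(2 + 2 \cdot 0\right) + 0\right) \left(-3\right) = \left(\left(2 + 0\right) + 0\right) \left(-3\right) = \left(2 + 0\right) \left(-3\right) = 2 \left(-3\right) = -6$)
$z \left(-396\right) = \left(-6\right) \left(-396\right) = 2376$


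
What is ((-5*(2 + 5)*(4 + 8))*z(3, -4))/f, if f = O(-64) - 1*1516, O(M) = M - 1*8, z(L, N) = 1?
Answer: 105/397 ≈ 0.26448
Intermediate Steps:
O(M) = -8 + M (O(M) = M - 8 = -8 + M)
f = -1588 (f = (-8 - 64) - 1*1516 = -72 - 1516 = -1588)
((-5*(2 + 5)*(4 + 8))*z(3, -4))/f = (-5*(2 + 5)*(4 + 8)*1)/(-1588) = (-35*12*1)*(-1/1588) = (-5*84*1)*(-1/1588) = -420*1*(-1/1588) = -420*(-1/1588) = 105/397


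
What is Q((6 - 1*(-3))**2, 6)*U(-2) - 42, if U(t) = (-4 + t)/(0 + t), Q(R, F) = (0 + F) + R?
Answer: 219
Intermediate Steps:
Q(R, F) = F + R
U(t) = (-4 + t)/t
Q((6 - 1*(-3))**2, 6)*U(-2) - 42 = (6 + (6 - 1*(-3))**2)*((-4 - 2)/(-2)) - 42 = (6 + (6 + 3)**2)*(-1/2*(-6)) - 42 = (6 + 9**2)*3 - 42 = (6 + 81)*3 - 42 = 87*3 - 42 = 261 - 42 = 219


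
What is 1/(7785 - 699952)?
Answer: -1/692167 ≈ -1.4447e-6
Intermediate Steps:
1/(7785 - 699952) = 1/(-692167) = -1/692167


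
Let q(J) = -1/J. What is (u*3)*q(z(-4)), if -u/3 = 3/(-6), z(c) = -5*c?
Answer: -9/40 ≈ -0.22500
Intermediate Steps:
u = 3/2 (u = -9/(-6) = -9*(-1)/6 = -3*(-½) = 3/2 ≈ 1.5000)
(u*3)*q(z(-4)) = ((3/2)*3)*(-1/((-5*(-4)))) = 9*(-1/20)/2 = 9*(-1*1/20)/2 = (9/2)*(-1/20) = -9/40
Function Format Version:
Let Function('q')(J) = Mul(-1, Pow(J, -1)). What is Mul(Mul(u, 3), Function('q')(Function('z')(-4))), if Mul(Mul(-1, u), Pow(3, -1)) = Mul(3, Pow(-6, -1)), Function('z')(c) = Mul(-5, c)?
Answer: Rational(-9, 40) ≈ -0.22500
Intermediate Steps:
u = Rational(3, 2) (u = Mul(-3, Mul(3, Pow(-6, -1))) = Mul(-3, Mul(3, Rational(-1, 6))) = Mul(-3, Rational(-1, 2)) = Rational(3, 2) ≈ 1.5000)
Mul(Mul(u, 3), Function('q')(Function('z')(-4))) = Mul(Mul(Rational(3, 2), 3), Mul(-1, Pow(Mul(-5, -4), -1))) = Mul(Rational(9, 2), Mul(-1, Pow(20, -1))) = Mul(Rational(9, 2), Mul(-1, Rational(1, 20))) = Mul(Rational(9, 2), Rational(-1, 20)) = Rational(-9, 40)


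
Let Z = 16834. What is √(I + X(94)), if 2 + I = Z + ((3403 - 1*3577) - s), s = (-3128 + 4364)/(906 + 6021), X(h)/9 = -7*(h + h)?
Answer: √25664798226/2309 ≈ 69.382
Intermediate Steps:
X(h) = -126*h (X(h) = 9*(-7*(h + h)) = 9*(-14*h) = -126*h)
s = 412/2309 (s = 1236/6927 = 1236*(1/6927) = 412/2309 ≈ 0.17843)
I = 38462910/2309 (I = -2 + (16834 + ((3403 - 1*3577) - 1*412/2309)) = -2 + (16834 + ((3403 - 3577) - 412/2309)) = -2 + (16834 + (-174 - 412/2309)) = -2 + (16834 - 402178/2309) = -2 + 38467528/2309 = 38462910/2309 ≈ 16658.)
√(I + X(94)) = √(38462910/2309 - 126*94) = √(38462910/2309 - 11844) = √(11115114/2309) = √25664798226/2309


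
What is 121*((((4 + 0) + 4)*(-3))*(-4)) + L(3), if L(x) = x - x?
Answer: 11616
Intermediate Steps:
L(x) = 0
121*((((4 + 0) + 4)*(-3))*(-4)) + L(3) = 121*((((4 + 0) + 4)*(-3))*(-4)) + 0 = 121*(((4 + 4)*(-3))*(-4)) + 0 = 121*((8*(-3))*(-4)) + 0 = 121*(-24*(-4)) + 0 = 121*96 + 0 = 11616 + 0 = 11616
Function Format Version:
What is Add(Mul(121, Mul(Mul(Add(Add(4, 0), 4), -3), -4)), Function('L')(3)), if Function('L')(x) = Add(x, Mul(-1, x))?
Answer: 11616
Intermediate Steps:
Function('L')(x) = 0
Add(Mul(121, Mul(Mul(Add(Add(4, 0), 4), -3), -4)), Function('L')(3)) = Add(Mul(121, Mul(Mul(Add(Add(4, 0), 4), -3), -4)), 0) = Add(Mul(121, Mul(Mul(Add(4, 4), -3), -4)), 0) = Add(Mul(121, Mul(Mul(8, -3), -4)), 0) = Add(Mul(121, Mul(-24, -4)), 0) = Add(Mul(121, 96), 0) = Add(11616, 0) = 11616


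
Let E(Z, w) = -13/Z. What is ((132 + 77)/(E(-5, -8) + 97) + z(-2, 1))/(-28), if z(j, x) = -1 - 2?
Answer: 449/13944 ≈ 0.032200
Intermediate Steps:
z(j, x) = -3
((132 + 77)/(E(-5, -8) + 97) + z(-2, 1))/(-28) = ((132 + 77)/(-13/(-5) + 97) - 3)/(-28) = (209/(-13*(-1/5) + 97) - 3)*(-1/28) = (209/(13/5 + 97) - 3)*(-1/28) = (209/(498/5) - 3)*(-1/28) = (209*(5/498) - 3)*(-1/28) = (1045/498 - 3)*(-1/28) = -449/498*(-1/28) = 449/13944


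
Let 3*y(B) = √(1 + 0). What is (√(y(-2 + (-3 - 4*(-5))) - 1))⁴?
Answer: 4/9 ≈ 0.44444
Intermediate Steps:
y(B) = ⅓ (y(B) = √(1 + 0)/3 = √1/3 = (⅓)*1 = ⅓)
(√(y(-2 + (-3 - 4*(-5))) - 1))⁴ = (√(⅓ - 1))⁴ = (√(-⅔))⁴ = (I*√6/3)⁴ = 4/9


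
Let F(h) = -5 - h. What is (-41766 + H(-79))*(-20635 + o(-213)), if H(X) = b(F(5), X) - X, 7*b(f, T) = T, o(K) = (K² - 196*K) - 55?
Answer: -19389244176/7 ≈ -2.7699e+9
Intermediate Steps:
o(K) = -55 + K² - 196*K
b(f, T) = T/7
H(X) = -6*X/7 (H(X) = X/7 - X = -6*X/7)
(-41766 + H(-79))*(-20635 + o(-213)) = (-41766 - 6/7*(-79))*(-20635 + (-55 + (-213)² - 196*(-213))) = (-41766 + 474/7)*(-20635 + (-55 + 45369 + 41748)) = -291888*(-20635 + 87062)/7 = -291888/7*66427 = -19389244176/7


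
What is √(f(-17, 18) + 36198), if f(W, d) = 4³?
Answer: √36262 ≈ 190.43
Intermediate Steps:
f(W, d) = 64
√(f(-17, 18) + 36198) = √(64 + 36198) = √36262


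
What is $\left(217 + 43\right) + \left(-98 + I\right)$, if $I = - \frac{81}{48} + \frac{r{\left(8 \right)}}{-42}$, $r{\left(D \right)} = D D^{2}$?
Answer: $\frac{49769}{336} \approx 148.12$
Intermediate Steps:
$r{\left(D \right)} = D^{3}$
$I = - \frac{4663}{336}$ ($I = - \frac{81}{48} + \frac{8^{3}}{-42} = \left(-81\right) \frac{1}{48} + 512 \left(- \frac{1}{42}\right) = - \frac{27}{16} - \frac{256}{21} = - \frac{4663}{336} \approx -13.878$)
$\left(217 + 43\right) + \left(-98 + I\right) = \left(217 + 43\right) - \frac{37591}{336} = 260 - \frac{37591}{336} = \frac{49769}{336}$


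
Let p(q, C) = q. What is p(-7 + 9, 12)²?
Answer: 4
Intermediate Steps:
p(-7 + 9, 12)² = (-7 + 9)² = 2² = 4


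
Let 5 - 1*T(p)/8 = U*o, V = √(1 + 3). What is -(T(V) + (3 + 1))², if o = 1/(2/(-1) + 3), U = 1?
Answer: -1296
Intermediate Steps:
V = 2 (V = √4 = 2)
o = 1 (o = 1/(2*(-1) + 3) = 1/(-2 + 3) = 1/1 = 1)
T(p) = 32 (T(p) = 40 - 8 = 32)
-(T(V) + (3 + 1))² = -(32 + (3 + 1))² = -(32 + 4)² = -1*36² = -1*1296 = -1296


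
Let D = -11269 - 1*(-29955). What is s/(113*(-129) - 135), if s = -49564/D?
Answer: 12391/68727108 ≈ 0.00018029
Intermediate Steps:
D = 18686 (D = -11269 + 29955 = 18686)
s = -24782/9343 (s = -49564/18686 = -49564*1/18686 = -24782/9343 ≈ -2.6525)
s/(113*(-129) - 135) = -24782/(9343*(113*(-129) - 135)) = -24782/(9343*(-14577 - 135)) = -24782/9343/(-14712) = -24782/9343*(-1/14712) = 12391/68727108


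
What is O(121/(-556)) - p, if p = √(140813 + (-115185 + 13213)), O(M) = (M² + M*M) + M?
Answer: -18997/154568 - 11*√321 ≈ -197.20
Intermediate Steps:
O(M) = M + 2*M² (O(M) = (M² + M²) + M = 2*M² + M = M + 2*M²)
p = 11*√321 (p = √(140813 - 101972) = √38841 = 11*√321 ≈ 197.08)
O(121/(-556)) - p = (121/(-556))*(1 + 2*(121/(-556))) - 11*√321 = (121*(-1/556))*(1 + 2*(121*(-1/556))) - 11*√321 = -121*(1 + 2*(-121/556))/556 - 11*√321 = -121*(1 - 121/278)/556 - 11*√321 = -121/556*157/278 - 11*√321 = -18997/154568 - 11*√321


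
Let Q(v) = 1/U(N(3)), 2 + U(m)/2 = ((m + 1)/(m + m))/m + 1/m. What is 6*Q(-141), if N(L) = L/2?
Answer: -27/7 ≈ -3.8571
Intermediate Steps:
N(L) = L/2 (N(L) = L*(1/2) = L/2)
U(m) = -4 + 2/m + (1 + m)/m**2 (U(m) = -4 + 2*(((m + 1)/(m + m))/m + 1/m) = -4 + 2*(((1 + m)/((2*m)))/m + 1/m) = -4 + 2*(((1 + m)*(1/(2*m)))/m + 1/m) = -4 + 2*(((1 + m)/(2*m))/m + 1/m) = -4 + 2*((1 + m)/(2*m**2) + 1/m) = -4 + 2*(1/m + (1 + m)/(2*m**2)) = -4 + (2/m + (1 + m)/m**2) = -4 + 2/m + (1 + m)/m**2)
Q(v) = -9/14 (Q(v) = 1/(-4 + ((1/2)*3)**(-2) + 3/(((1/2)*3))) = 1/(-4 + (3/2)**(-2) + 3/(3/2)) = 1/(-4 + 4/9 + 3*(2/3)) = 1/(-4 + 4/9 + 2) = 1/(-14/9) = -9/14)
6*Q(-141) = 6*(-9/14) = -27/7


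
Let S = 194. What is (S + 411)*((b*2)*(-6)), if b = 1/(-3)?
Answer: 2420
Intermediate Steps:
b = -⅓ ≈ -0.33333
(S + 411)*((b*2)*(-6)) = (194 + 411)*(-⅓*2*(-6)) = 605*(-⅔*(-6)) = 605*4 = 2420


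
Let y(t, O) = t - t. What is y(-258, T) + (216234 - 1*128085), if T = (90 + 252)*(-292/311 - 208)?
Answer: 88149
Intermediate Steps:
T = -22223160/311 (T = 342*(-292*1/311 - 208) = 342*(-292/311 - 208) = 342*(-64980/311) = -22223160/311 ≈ -71457.)
y(t, O) = 0
y(-258, T) + (216234 - 1*128085) = 0 + (216234 - 1*128085) = 0 + (216234 - 128085) = 0 + 88149 = 88149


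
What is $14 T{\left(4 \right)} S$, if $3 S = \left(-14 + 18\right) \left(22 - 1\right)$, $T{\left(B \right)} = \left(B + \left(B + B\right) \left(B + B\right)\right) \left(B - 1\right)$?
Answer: $79968$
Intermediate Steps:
$T{\left(B \right)} = \left(-1 + B\right) \left(B + 4 B^{2}\right)$ ($T{\left(B \right)} = \left(B + 2 B 2 B\right) \left(-1 + B\right) = \left(B + 4 B^{2}\right) \left(-1 + B\right) = \left(-1 + B\right) \left(B + 4 B^{2}\right)$)
$S = 28$ ($S = \frac{\left(-14 + 18\right) \left(22 - 1\right)}{3} = \frac{4 \cdot 21}{3} = \frac{1}{3} \cdot 84 = 28$)
$14 T{\left(4 \right)} S = 14 \cdot 4 \left(-1 - 12 + 4 \cdot 4^{2}\right) 28 = 14 \cdot 4 \left(-1 - 12 + 4 \cdot 16\right) 28 = 14 \cdot 4 \left(-1 - 12 + 64\right) 28 = 14 \cdot 4 \cdot 51 \cdot 28 = 14 \cdot 204 \cdot 28 = 2856 \cdot 28 = 79968$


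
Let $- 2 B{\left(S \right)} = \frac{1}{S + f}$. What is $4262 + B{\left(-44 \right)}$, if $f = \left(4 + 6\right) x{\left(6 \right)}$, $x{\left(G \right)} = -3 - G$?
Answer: $\frac{1142217}{268} \approx 4262.0$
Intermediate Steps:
$f = -90$ ($f = \left(4 + 6\right) \left(-3 - 6\right) = 10 \left(-3 - 6\right) = 10 \left(-9\right) = -90$)
$B{\left(S \right)} = - \frac{1}{2 \left(-90 + S\right)}$ ($B{\left(S \right)} = - \frac{1}{2 \left(S - 90\right)} = - \frac{1}{2 \left(-90 + S\right)}$)
$4262 + B{\left(-44 \right)} = 4262 - \frac{1}{-180 + 2 \left(-44\right)} = 4262 - \frac{1}{-180 - 88} = 4262 - \frac{1}{-268} = 4262 - - \frac{1}{268} = 4262 + \frac{1}{268} = \frac{1142217}{268}$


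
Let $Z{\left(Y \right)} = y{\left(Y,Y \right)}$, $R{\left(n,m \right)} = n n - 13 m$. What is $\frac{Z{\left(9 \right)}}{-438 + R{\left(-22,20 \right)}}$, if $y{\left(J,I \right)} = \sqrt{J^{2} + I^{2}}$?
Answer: $- \frac{9 \sqrt{2}}{214} \approx -0.059476$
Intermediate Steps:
$y{\left(J,I \right)} = \sqrt{I^{2} + J^{2}}$
$R{\left(n,m \right)} = n^{2} - 13 m$
$Z{\left(Y \right)} = \sqrt{2} \sqrt{Y^{2}}$ ($Z{\left(Y \right)} = \sqrt{Y^{2} + Y^{2}} = \sqrt{2 Y^{2}} = \sqrt{2} \sqrt{Y^{2}}$)
$\frac{Z{\left(9 \right)}}{-438 + R{\left(-22,20 \right)}} = \frac{\sqrt{2} \sqrt{9^{2}}}{-438 + \left(\left(-22\right)^{2} - 260\right)} = \frac{\sqrt{2} \sqrt{81}}{-438 + \left(484 - 260\right)} = \frac{\sqrt{2} \cdot 9}{-438 + 224} = \frac{9 \sqrt{2}}{-214} = 9 \sqrt{2} \left(- \frac{1}{214}\right) = - \frac{9 \sqrt{2}}{214}$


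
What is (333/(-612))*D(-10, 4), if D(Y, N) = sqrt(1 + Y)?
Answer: -111*I/68 ≈ -1.6324*I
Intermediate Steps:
(333/(-612))*D(-10, 4) = (333/(-612))*sqrt(1 - 10) = (333*(-1/612))*sqrt(-9) = -111*I/68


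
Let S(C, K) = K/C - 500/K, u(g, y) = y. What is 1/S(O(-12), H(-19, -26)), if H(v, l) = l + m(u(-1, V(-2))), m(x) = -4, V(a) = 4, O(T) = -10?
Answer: 3/59 ≈ 0.050847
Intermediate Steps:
H(v, l) = -4 + l (H(v, l) = l - 4 = -4 + l)
S(C, K) = -500/K + K/C
1/S(O(-12), H(-19, -26)) = 1/(-500/(-4 - 26) + (-4 - 26)/(-10)) = 1/(-500/(-30) - 30*(-1/10)) = 1/(-500*(-1/30) + 3) = 1/(50/3 + 3) = 1/(59/3) = 3/59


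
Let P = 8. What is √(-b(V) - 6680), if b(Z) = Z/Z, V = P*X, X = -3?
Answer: I*√6681 ≈ 81.737*I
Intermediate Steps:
V = -24 (V = 8*(-3) = -24)
b(Z) = 1
√(-b(V) - 6680) = √(-1*1 - 6680) = √(-1 - 6680) = √(-6681) = I*√6681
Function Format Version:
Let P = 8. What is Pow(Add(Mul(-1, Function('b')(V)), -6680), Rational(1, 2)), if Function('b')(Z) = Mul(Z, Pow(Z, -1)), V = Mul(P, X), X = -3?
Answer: Mul(I, Pow(6681, Rational(1, 2))) ≈ Mul(81.737, I)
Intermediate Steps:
V = -24 (V = Mul(8, -3) = -24)
Function('b')(Z) = 1
Pow(Add(Mul(-1, Function('b')(V)), -6680), Rational(1, 2)) = Pow(Add(Mul(-1, 1), -6680), Rational(1, 2)) = Pow(Add(-1, -6680), Rational(1, 2)) = Pow(-6681, Rational(1, 2)) = Mul(I, Pow(6681, Rational(1, 2)))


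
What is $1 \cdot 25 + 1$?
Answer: $26$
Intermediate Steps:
$1 \cdot 25 + 1 = 25 + 1 = 26$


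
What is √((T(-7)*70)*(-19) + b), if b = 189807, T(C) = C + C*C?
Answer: 33*√123 ≈ 365.99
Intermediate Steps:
T(C) = C + C²
√((T(-7)*70)*(-19) + b) = √((-7*(1 - 7)*70)*(-19) + 189807) = √((-7*(-6)*70)*(-19) + 189807) = √((42*70)*(-19) + 189807) = √(2940*(-19) + 189807) = √(-55860 + 189807) = √133947 = 33*√123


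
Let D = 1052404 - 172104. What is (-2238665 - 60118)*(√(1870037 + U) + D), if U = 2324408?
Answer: -2023618674900 - 2298783*√4194445 ≈ -2.0283e+12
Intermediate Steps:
D = 880300
(-2238665 - 60118)*(√(1870037 + U) + D) = (-2238665 - 60118)*(√(1870037 + 2324408) + 880300) = -2298783*(√4194445 + 880300) = -2298783*(880300 + √4194445) = -2023618674900 - 2298783*√4194445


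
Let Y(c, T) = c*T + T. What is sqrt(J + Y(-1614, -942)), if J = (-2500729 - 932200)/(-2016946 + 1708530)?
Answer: sqrt(2258303347150835)/38552 ≈ 1232.7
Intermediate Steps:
Y(c, T) = T + T*c (Y(c, T) = T*c + T = T + T*c)
J = 3432929/308416 (J = -3432929/(-308416) = -3432929*(-1/308416) = 3432929/308416 ≈ 11.131)
sqrt(J + Y(-1614, -942)) = sqrt(3432929/308416 - 942*(1 - 1614)) = sqrt(3432929/308416 - 942*(-1613)) = sqrt(3432929/308416 + 1519446) = sqrt(468624890465/308416) = sqrt(2258303347150835)/38552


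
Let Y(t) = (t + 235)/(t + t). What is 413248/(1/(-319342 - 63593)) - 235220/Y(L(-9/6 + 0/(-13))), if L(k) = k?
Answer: -73901404973640/467 ≈ -1.5825e+11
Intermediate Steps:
Y(t) = (235 + t)/(2*t) (Y(t) = (235 + t)/((2*t)) = (235 + t)*(1/(2*t)) = (235 + t)/(2*t))
413248/(1/(-319342 - 63593)) - 235220/Y(L(-9/6 + 0/(-13))) = 413248/(1/(-319342 - 63593)) - 235220*2*(-9/6 + 0/(-13))/(235 + (-9/6 + 0/(-13))) = 413248/(1/(-382935)) - 235220*2*(-9*⅙ + 0*(-1/13))/(235 + (-9*⅙ + 0*(-1/13))) = 413248/(-1/382935) - 235220*2*(-3/2 + 0)/(235 + (-3/2 + 0)) = 413248*(-382935) - 235220*(-3/(235 - 3/2)) = -158247122880 - 235220/((½)*(-⅔)*(467/2)) = -158247122880 - 235220/(-467/6) = -158247122880 - 235220*(-6/467) = -158247122880 + 1411320/467 = -73901404973640/467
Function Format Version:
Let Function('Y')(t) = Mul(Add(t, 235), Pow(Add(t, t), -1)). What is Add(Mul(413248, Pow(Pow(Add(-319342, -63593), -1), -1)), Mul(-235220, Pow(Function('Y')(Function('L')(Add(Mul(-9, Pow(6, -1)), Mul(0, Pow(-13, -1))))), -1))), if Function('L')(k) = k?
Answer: Rational(-73901404973640, 467) ≈ -1.5825e+11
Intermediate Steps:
Function('Y')(t) = Mul(Rational(1, 2), Pow(t, -1), Add(235, t)) (Function('Y')(t) = Mul(Add(235, t), Pow(Mul(2, t), -1)) = Mul(Add(235, t), Mul(Rational(1, 2), Pow(t, -1))) = Mul(Rational(1, 2), Pow(t, -1), Add(235, t)))
Add(Mul(413248, Pow(Pow(Add(-319342, -63593), -1), -1)), Mul(-235220, Pow(Function('Y')(Function('L')(Add(Mul(-9, Pow(6, -1)), Mul(0, Pow(-13, -1))))), -1))) = Add(Mul(413248, Pow(Pow(Add(-319342, -63593), -1), -1)), Mul(-235220, Pow(Mul(Rational(1, 2), Pow(Add(Mul(-9, Pow(6, -1)), Mul(0, Pow(-13, -1))), -1), Add(235, Add(Mul(-9, Pow(6, -1)), Mul(0, Pow(-13, -1))))), -1))) = Add(Mul(413248, Pow(Pow(-382935, -1), -1)), Mul(-235220, Pow(Mul(Rational(1, 2), Pow(Add(Mul(-9, Rational(1, 6)), Mul(0, Rational(-1, 13))), -1), Add(235, Add(Mul(-9, Rational(1, 6)), Mul(0, Rational(-1, 13))))), -1))) = Add(Mul(413248, Pow(Rational(-1, 382935), -1)), Mul(-235220, Pow(Mul(Rational(1, 2), Pow(Add(Rational(-3, 2), 0), -1), Add(235, Add(Rational(-3, 2), 0))), -1))) = Add(Mul(413248, -382935), Mul(-235220, Pow(Mul(Rational(1, 2), Pow(Rational(-3, 2), -1), Add(235, Rational(-3, 2))), -1))) = Add(-158247122880, Mul(-235220, Pow(Mul(Rational(1, 2), Rational(-2, 3), Rational(467, 2)), -1))) = Add(-158247122880, Mul(-235220, Pow(Rational(-467, 6), -1))) = Add(-158247122880, Mul(-235220, Rational(-6, 467))) = Add(-158247122880, Rational(1411320, 467)) = Rational(-73901404973640, 467)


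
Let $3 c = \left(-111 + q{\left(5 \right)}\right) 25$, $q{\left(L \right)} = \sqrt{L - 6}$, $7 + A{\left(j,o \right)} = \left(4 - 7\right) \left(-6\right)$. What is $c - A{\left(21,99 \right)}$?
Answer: $-936 + \frac{25 i}{3} \approx -936.0 + 8.3333 i$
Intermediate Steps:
$A{\left(j,o \right)} = 11$ ($A{\left(j,o \right)} = -7 + \left(4 - 7\right) \left(-6\right) = -7 - -18 = -7 + 18 = 11$)
$q{\left(L \right)} = \sqrt{-6 + L}$
$c = -925 + \frac{25 i}{3}$ ($c = \frac{\left(-111 + \sqrt{-6 + 5}\right) 25}{3} = \frac{\left(-111 + \sqrt{-1}\right) 25}{3} = \frac{\left(-111 + i\right) 25}{3} = \frac{-2775 + 25 i}{3} = -925 + \frac{25 i}{3} \approx -925.0 + 8.3333 i$)
$c - A{\left(21,99 \right)} = \left(-925 + \frac{25 i}{3}\right) - 11 = -936 + \frac{25 i}{3}$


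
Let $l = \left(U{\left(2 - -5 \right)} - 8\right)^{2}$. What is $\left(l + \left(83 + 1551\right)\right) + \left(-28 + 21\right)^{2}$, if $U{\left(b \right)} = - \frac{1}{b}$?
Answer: $\frac{85716}{49} \approx 1749.3$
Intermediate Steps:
$l = \frac{3249}{49}$ ($l = \left(- \frac{1}{2 - -5} - 8\right)^{2} = \left(- \frac{1}{2 + 5} - 8\right)^{2} = \left(- \frac{1}{7} - 8\right)^{2} = \left(- \frac{57}{7}\right)^{2} = \frac{3249}{49} \approx 66.306$)
$\left(l + \left(83 + 1551\right)\right) + \left(-28 + 21\right)^{2} = \left(\frac{3249}{49} + \left(83 + 1551\right)\right) + \left(-28 + 21\right)^{2} = \left(\frac{3249}{49} + 1634\right) + \left(-7\right)^{2} = \frac{83315}{49} + 49 = \frac{85716}{49}$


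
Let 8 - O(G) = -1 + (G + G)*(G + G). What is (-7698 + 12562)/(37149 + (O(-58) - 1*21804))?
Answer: 2432/949 ≈ 2.5627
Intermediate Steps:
O(G) = 9 - 4*G² (O(G) = 8 - (-1 + (G + G)*(G + G)) = 8 - (-1 + (2*G)*(2*G)) = 8 - (-1 + 4*G²) = 8 + (1 - 4*G²) = 9 - 4*G²)
(-7698 + 12562)/(37149 + (O(-58) - 1*21804)) = (-7698 + 12562)/(37149 + ((9 - 4*(-58)²) - 1*21804)) = 4864/(37149 + ((9 - 4*3364) - 21804)) = 4864/(37149 + ((9 - 13456) - 21804)) = 4864/(37149 + (-13447 - 21804)) = 4864/(37149 - 35251) = 4864/1898 = 4864*(1/1898) = 2432/949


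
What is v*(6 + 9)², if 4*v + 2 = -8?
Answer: -1125/2 ≈ -562.50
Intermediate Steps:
v = -5/2 (v = -½ + (¼)*(-8) = -½ - 2 = -5/2 ≈ -2.5000)
v*(6 + 9)² = -5*(6 + 9)²/2 = -5/2*15² = -5/2*225 = -1125/2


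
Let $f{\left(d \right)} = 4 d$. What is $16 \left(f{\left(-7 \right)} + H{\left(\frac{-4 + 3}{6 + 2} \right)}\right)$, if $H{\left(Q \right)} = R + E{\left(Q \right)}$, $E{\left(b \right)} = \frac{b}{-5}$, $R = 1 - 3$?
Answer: $- \frac{2398}{5} \approx -479.6$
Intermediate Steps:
$R = -2$ ($R = 1 + \left(-3 + 0\right) = 1 - 3 = -2$)
$E{\left(b \right)} = - \frac{b}{5}$ ($E{\left(b \right)} = b \left(- \frac{1}{5}\right) = - \frac{b}{5}$)
$H{\left(Q \right)} = -2 - \frac{Q}{5}$
$16 \left(f{\left(-7 \right)} + H{\left(\frac{-4 + 3}{6 + 2} \right)}\right) = 16 \left(4 \left(-7\right) - \left(2 + \frac{\left(-4 + 3\right) \frac{1}{6 + 2}}{5}\right)\right) = 16 \left(-28 - \left(2 + \frac{\left(-1\right) \frac{1}{8}}{5}\right)\right) = 16 \left(-28 - \frac{79}{40}\right) = 16 \left(- \frac{1199}{40}\right) = - \frac{2398}{5}$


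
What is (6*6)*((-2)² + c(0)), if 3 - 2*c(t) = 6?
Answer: 90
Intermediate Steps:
c(t) = -3/2 (c(t) = 3/2 - ½*6 = 3/2 - 3 = -3/2)
(6*6)*((-2)² + c(0)) = (6*6)*((-2)² - 3/2) = 36*(4 - 3/2) = 36*(5/2) = 90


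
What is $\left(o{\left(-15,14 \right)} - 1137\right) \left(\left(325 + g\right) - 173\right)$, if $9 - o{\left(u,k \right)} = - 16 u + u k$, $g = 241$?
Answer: $-455094$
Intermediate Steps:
$o{\left(u,k \right)} = 9 + 16 u - k u$ ($o{\left(u,k \right)} = 9 - \left(- 16 u + u k\right) = 9 - \left(- 16 u + k u\right) = 9 + 16 u - k u$)
$\left(o{\left(-15,14 \right)} - 1137\right) \left(\left(325 + g\right) - 173\right) = \left(\left(9 + 16 \left(-15\right) - 14 \left(-15\right)\right) - 1137\right) \left(\left(325 + 241\right) - 173\right) = \left(\left(9 - 240 + 210\right) - 1137\right) \left(566 - 173\right) = \left(-21 - 1137\right) 393 = \left(-1158\right) 393 = -455094$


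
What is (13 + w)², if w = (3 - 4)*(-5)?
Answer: 324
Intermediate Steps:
w = 5 (w = -1*(-5) = 5)
(13 + w)² = (13 + 5)² = 18² = 324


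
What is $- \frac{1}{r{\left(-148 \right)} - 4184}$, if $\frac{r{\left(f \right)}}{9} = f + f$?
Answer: $\frac{1}{6848} \approx 0.00014603$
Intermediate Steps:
$r{\left(f \right)} = 18 f$ ($r{\left(f \right)} = 9 \left(f + f\right) = 9 \cdot 2 f = 18 f$)
$- \frac{1}{r{\left(-148 \right)} - 4184} = - \frac{1}{18 \left(-148\right) - 4184} = - \frac{1}{-2664 - 4184} = - \frac{1}{-6848} = \left(-1\right) \left(- \frac{1}{6848}\right) = \frac{1}{6848}$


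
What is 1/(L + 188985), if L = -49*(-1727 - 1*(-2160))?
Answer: 1/167768 ≈ 5.9606e-6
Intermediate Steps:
L = -21217 (L = -49*(-1727 + 2160) = -49*433 = -21217)
1/(L + 188985) = 1/(-21217 + 188985) = 1/167768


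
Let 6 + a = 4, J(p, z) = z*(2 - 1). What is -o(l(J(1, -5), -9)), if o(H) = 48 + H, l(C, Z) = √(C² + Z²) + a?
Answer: -46 - √106 ≈ -56.296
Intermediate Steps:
J(p, z) = z (J(p, z) = z*1 = z)
a = -2 (a = -6 + 4 = -2)
l(C, Z) = -2 + √(C² + Z²) (l(C, Z) = √(C² + Z²) - 2 = -2 + √(C² + Z²))
-o(l(J(1, -5), -9)) = -(48 + (-2 + √((-5)² + (-9)²))) = -(48 + (-2 + √(25 + 81))) = -(48 + (-2 + √106)) = -(46 + √106) = -46 - √106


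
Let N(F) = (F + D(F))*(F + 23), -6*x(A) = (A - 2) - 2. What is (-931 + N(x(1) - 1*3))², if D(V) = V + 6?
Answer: 3316041/4 ≈ 8.2901e+5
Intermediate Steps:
D(V) = 6 + V
x(A) = ⅔ - A/6 (x(A) = -((A - 2) - 2)/6 = -((-2 + A) - 2)/6 = -(-4 + A)/6 = ⅔ - A/6)
N(F) = (6 + 2*F)*(23 + F) (N(F) = (F + (6 + F))*(F + 23) = (6 + 2*F)*(23 + F))
(-931 + N(x(1) - 1*3))² = (-931 + (138 + 2*((⅔ - ⅙*1) - 1*3)² + 52*((⅔ - ⅙*1) - 1*3)))² = (-931 + (138 + 2*((⅔ - ⅙) - 3)² + 52*((⅔ - ⅙) - 3)))² = (-931 + (138 + 2*(½ - 3)² + 52*(½ - 3)))² = (-931 + (138 + 2*(-5/2)² + 52*(-5/2)))² = (-931 + (138 + 2*(25/4) - 130))² = (-931 + (138 + 25/2 - 130))² = (-931 + 41/2)² = (-1821/2)² = 3316041/4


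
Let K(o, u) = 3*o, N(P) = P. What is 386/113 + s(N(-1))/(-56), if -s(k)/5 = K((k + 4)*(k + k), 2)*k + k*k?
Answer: 32351/6328 ≈ 5.1124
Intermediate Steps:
s(k) = -5*k**2 - 30*k**2*(4 + k) (s(k) = -5*((3*((k + 4)*(k + k)))*k + k*k) = -5*((3*((4 + k)*(2*k)))*k + k**2) = -5*((3*(2*k*(4 + k)))*k + k**2) = -5*((6*k*(4 + k))*k + k**2) = -5*(6*k**2*(4 + k) + k**2) = -5*(k**2 + 6*k**2*(4 + k)) = -5*k**2 - 30*k**2*(4 + k))
386/113 + s(N(-1))/(-56) = 386/113 + ((-1)**2*(-125 - 30*(-1)))/(-56) = 386*(1/113) + (1*(-125 + 30))*(-1/56) = 386/113 + (1*(-95))*(-1/56) = 386/113 - 95*(-1/56) = 386/113 + 95/56 = 32351/6328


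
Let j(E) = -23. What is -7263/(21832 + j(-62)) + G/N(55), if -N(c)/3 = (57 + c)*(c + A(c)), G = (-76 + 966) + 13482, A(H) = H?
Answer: -145469857/201515160 ≈ -0.72188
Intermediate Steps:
G = 14372 (G = 890 + 13482 = 14372)
N(c) = -6*c*(57 + c) (N(c) = -3*(57 + c)*(c + c) = -3*(57 + c)*2*c = -6*c*(57 + c))
-7263/(21832 + j(-62)) + G/N(55) = -7263/(21832 - 23) + 14372/((6*55*(-57 - 1*55))) = -7263/21809 + 14372/((6*55*(-57 - 55))) = -7263*1/21809 + 14372/((6*55*(-112))) = -7263/21809 + 14372/(-36960) = -7263/21809 + 14372*(-1/36960) = -7263/21809 - 3593/9240 = -145469857/201515160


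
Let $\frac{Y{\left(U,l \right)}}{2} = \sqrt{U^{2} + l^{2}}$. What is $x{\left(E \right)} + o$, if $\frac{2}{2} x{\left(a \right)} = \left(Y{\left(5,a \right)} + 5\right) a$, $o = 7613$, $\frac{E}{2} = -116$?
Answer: $6453 - 464 \sqrt{53849} \approx -1.0122 \cdot 10^{5}$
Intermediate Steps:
$E = -232$ ($E = 2 \left(-116\right) = -232$)
$Y{\left(U,l \right)} = 2 \sqrt{U^{2} + l^{2}}$
$x{\left(a \right)} = a \left(5 + 2 \sqrt{25 + a^{2}}\right)$ ($x{\left(a \right)} = \left(2 \sqrt{5^{2} + a^{2}} + 5\right) a = \left(2 \sqrt{25 + a^{2}} + 5\right) a = \left(5 + 2 \sqrt{25 + a^{2}}\right) a = a \left(5 + 2 \sqrt{25 + a^{2}}\right)$)
$x{\left(E \right)} + o = - 232 \left(5 + 2 \sqrt{25 + \left(-232\right)^{2}}\right) + 7613 = - 232 \left(5 + 2 \sqrt{25 + 53824}\right) + 7613 = - 232 \left(5 + 2 \sqrt{53849}\right) + 7613 = \left(-1160 - 464 \sqrt{53849}\right) + 7613 = 6453 - 464 \sqrt{53849}$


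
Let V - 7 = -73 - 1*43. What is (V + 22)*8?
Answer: -696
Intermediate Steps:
V = -109 (V = 7 + (-73 - 1*43) = 7 + (-73 - 43) = 7 - 116 = -109)
(V + 22)*8 = (-109 + 22)*8 = -87*8 = -696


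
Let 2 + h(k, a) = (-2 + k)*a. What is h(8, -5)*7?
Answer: -224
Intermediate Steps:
h(k, a) = -2 + a*(-2 + k) (h(k, a) = -2 + (-2 + k)*a = -2 + a*(-2 + k))
h(8, -5)*7 = (-2 - 2*(-5) - 5*8)*7 = (-2 + 10 - 40)*7 = -32*7 = -224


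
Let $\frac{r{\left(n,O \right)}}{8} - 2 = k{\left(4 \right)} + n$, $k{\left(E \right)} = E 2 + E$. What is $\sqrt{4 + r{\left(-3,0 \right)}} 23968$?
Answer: $47936 \sqrt{23} \approx 2.2989 \cdot 10^{5}$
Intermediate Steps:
$k{\left(E \right)} = 3 E$ ($k{\left(E \right)} = 2 E + E = 3 E$)
$r{\left(n,O \right)} = 112 + 8 n$ ($r{\left(n,O \right)} = 16 + 8 \left(3 \cdot 4 + n\right) = 16 + 8 \left(12 + n\right) = 16 + \left(96 + 8 n\right) = 112 + 8 n$)
$\sqrt{4 + r{\left(-3,0 \right)}} 23968 = \sqrt{4 + \left(112 + 8 \left(-3\right)\right)} 23968 = \sqrt{4 + \left(112 - 24\right)} 23968 = \sqrt{4 + 88} \cdot 23968 = \sqrt{92} \cdot 23968 = 2 \sqrt{23} \cdot 23968 = 47936 \sqrt{23}$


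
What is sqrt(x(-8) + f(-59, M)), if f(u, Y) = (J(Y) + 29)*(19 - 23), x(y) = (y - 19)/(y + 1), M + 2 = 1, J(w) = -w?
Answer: I*sqrt(5691)/7 ≈ 10.777*I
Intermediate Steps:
M = -1 (M = -2 + 1 = -1)
x(y) = (-19 + y)/(1 + y)
f(u, Y) = -116 + 4*Y (f(u, Y) = (-Y + 29)*(19 - 23) = (29 - Y)*(-4) = -116 + 4*Y)
sqrt(x(-8) + f(-59, M)) = sqrt((-19 - 8)/(1 - 8) + (-116 + 4*(-1))) = sqrt(-27/(-7) + (-116 - 4)) = sqrt(-1/7*(-27) - 120) = sqrt(27/7 - 120) = sqrt(-813/7) = I*sqrt(5691)/7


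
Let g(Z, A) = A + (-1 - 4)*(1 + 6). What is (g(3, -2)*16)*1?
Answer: -592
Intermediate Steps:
g(Z, A) = -35 + A (g(Z, A) = A - 5*7 = A - 35 = -35 + A)
(g(3, -2)*16)*1 = ((-35 - 2)*16)*1 = -37*16*1 = -592*1 = -592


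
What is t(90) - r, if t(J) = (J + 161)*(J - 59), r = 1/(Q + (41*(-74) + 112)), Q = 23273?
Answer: 158351130/20351 ≈ 7781.0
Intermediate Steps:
r = 1/20351 (r = 1/(23273 + (41*(-74) + 112)) = 1/(23273 + (-3034 + 112)) = 1/(23273 - 2922) = 1/20351 ≈ 4.9138e-5)
t(J) = (-59 + J)*(161 + J) (t(J) = (161 + J)*(-59 + J) = (-59 + J)*(161 + J))
t(90) - r = (-9499 + 90² + 102*90) - 1*1/20351 = (-9499 + 8100 + 9180) - 1/20351 = 7781 - 1/20351 = 158351130/20351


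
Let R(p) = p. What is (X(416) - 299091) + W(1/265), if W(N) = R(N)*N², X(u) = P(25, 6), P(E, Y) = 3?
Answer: -5565915521999/18609625 ≈ -2.9909e+5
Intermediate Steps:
X(u) = 3
W(N) = N³ (W(N) = N*N² = N³)
(X(416) - 299091) + W(1/265) = (3 - 299091) + (1/265)³ = -299088 + (1/265)³ = -299088 + 1/18609625 = -5565915521999/18609625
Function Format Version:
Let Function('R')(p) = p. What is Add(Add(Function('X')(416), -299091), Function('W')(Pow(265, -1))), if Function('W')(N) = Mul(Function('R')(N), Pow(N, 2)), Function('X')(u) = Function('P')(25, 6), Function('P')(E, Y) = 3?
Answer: Rational(-5565915521999, 18609625) ≈ -2.9909e+5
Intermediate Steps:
Function('X')(u) = 3
Function('W')(N) = Pow(N, 3) (Function('W')(N) = Mul(N, Pow(N, 2)) = Pow(N, 3))
Add(Add(Function('X')(416), -299091), Function('W')(Pow(265, -1))) = Add(Add(3, -299091), Pow(Pow(265, -1), 3)) = Add(-299088, Pow(Rational(1, 265), 3)) = Add(-299088, Rational(1, 18609625)) = Rational(-5565915521999, 18609625)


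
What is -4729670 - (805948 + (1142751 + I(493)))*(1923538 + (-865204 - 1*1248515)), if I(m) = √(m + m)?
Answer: 370600794849 + 190181*√986 ≈ 3.7061e+11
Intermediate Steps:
I(m) = √2*√m (I(m) = √(2*m) = √2*√m)
-4729670 - (805948 + (1142751 + I(493)))*(1923538 + (-865204 - 1*1248515)) = -4729670 - (805948 + (1142751 + √2*√493))*(1923538 + (-865204 - 1*1248515)) = -4729670 - (805948 + (1142751 + √986))*(1923538 + (-865204 - 1248515)) = -4729670 - (1948699 + √986)*(1923538 - 2113719) = -4729670 - (1948699 + √986)*(-190181) = -4729670 - (-370605524519 - 190181*√986) = -4729670 + (370605524519 + 190181*√986) = 370600794849 + 190181*√986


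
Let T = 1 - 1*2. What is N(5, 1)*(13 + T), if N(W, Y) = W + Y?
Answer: 72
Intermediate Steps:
T = -1 (T = 1 - 2 = -1)
N(5, 1)*(13 + T) = (5 + 1)*(13 - 1) = 6*12 = 72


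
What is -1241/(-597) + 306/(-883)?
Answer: 913121/527151 ≈ 1.7322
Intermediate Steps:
-1241/(-597) + 306/(-883) = -1241*(-1/597) + 306*(-1/883) = 1241/597 - 306/883 = 913121/527151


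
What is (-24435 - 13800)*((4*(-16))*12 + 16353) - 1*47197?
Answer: -595939672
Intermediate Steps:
(-24435 - 13800)*((4*(-16))*12 + 16353) - 1*47197 = -38235*(-64*12 + 16353) - 47197 = -38235*(-768 + 16353) - 47197 = -38235*15585 - 47197 = -595892475 - 47197 = -595939672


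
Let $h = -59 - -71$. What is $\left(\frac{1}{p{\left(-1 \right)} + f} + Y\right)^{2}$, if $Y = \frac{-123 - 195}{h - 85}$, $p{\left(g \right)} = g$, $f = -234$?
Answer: $\frac{5573667649}{294294025} \approx 18.939$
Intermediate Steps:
$h = 12$ ($h = -59 + 71 = 12$)
$Y = \frac{318}{73}$ ($Y = \frac{-123 - 195}{12 - 85} = - \frac{318}{-73} = \left(-318\right) \left(- \frac{1}{73}\right) = \frac{318}{73} \approx 4.3562$)
$\left(\frac{1}{p{\left(-1 \right)} + f} + Y\right)^{2} = \left(\frac{1}{-1 - 234} + \frac{318}{73}\right)^{2} = \left(\frac{1}{-235} + \frac{318}{73}\right)^{2} = \left(- \frac{1}{235} + \frac{318}{73}\right)^{2} = \left(\frac{74657}{17155}\right)^{2} = \frac{5573667649}{294294025}$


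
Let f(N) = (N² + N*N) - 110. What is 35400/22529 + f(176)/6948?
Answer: 273199603/26088582 ≈ 10.472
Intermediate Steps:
f(N) = -110 + 2*N² (f(N) = (N² + N²) - 110 = 2*N² - 110 = -110 + 2*N²)
35400/22529 + f(176)/6948 = 35400/22529 + (-110 + 2*176²)/6948 = 35400*(1/22529) + (-110 + 2*30976)*(1/6948) = 35400/22529 + (-110 + 61952)*(1/6948) = 35400/22529 + 61842*(1/6948) = 35400/22529 + 10307/1158 = 273199603/26088582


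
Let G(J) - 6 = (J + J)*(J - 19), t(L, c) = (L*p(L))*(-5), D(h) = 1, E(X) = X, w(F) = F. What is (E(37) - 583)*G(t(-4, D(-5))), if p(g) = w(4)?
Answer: -5332236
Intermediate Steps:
p(g) = 4
t(L, c) = -20*L (t(L, c) = (L*4)*(-5) = (4*L)*(-5) = -20*L)
G(J) = 6 + 2*J*(-19 + J) (G(J) = 6 + (J + J)*(J - 19) = 6 + (2*J)*(-19 + J) = 6 + 2*J*(-19 + J))
(E(37) - 583)*G(t(-4, D(-5))) = (37 - 583)*(6 - (-760)*(-4) + 2*(-20*(-4))²) = -546*(6 - 38*80 + 2*80²) = -546*(6 - 3040 + 2*6400) = -546*(6 - 3040 + 12800) = -546*9766 = -5332236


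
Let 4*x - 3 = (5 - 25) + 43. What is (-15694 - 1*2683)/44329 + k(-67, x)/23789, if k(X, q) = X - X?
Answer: -18377/44329 ≈ -0.41456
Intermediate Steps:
x = 13/2 (x = ¾ + ((5 - 25) + 43)/4 = ¾ + (-20 + 43)/4 = ¾ + (¼)*23 = ¾ + 23/4 = 13/2 ≈ 6.5000)
k(X, q) = 0
(-15694 - 1*2683)/44329 + k(-67, x)/23789 = (-15694 - 1*2683)/44329 + 0/23789 = (-15694 - 2683)*(1/44329) + 0*(1/23789) = -18377*1/44329 + 0 = -18377/44329 + 0 = -18377/44329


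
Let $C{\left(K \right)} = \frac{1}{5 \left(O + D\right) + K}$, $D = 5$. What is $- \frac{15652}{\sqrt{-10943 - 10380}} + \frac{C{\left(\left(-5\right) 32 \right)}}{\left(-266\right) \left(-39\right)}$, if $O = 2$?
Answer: $- \frac{1}{1296750} + \frac{15652 i \sqrt{21323}}{21323} \approx -7.7116 \cdot 10^{-7} + 107.19 i$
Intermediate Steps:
$C{\left(K \right)} = \frac{1}{35 + K}$ ($C{\left(K \right)} = \frac{1}{5 \left(2 + 5\right) + K} = \frac{1}{5 \cdot 7 + K} = \frac{1}{35 + K}$)
$- \frac{15652}{\sqrt{-10943 - 10380}} + \frac{C{\left(\left(-5\right) 32 \right)}}{\left(-266\right) \left(-39\right)} = - \frac{15652}{\sqrt{-10943 - 10380}} + \frac{1}{\left(35 - 160\right) \left(\left(-266\right) \left(-39\right)\right)} = - \frac{15652}{\sqrt{-21323}} + \frac{1}{\left(35 - 160\right) 10374} = - \frac{15652}{i \sqrt{21323}} + \frac{1}{-125} \cdot \frac{1}{10374} = - 15652 \left(- \frac{i \sqrt{21323}}{21323}\right) - \frac{1}{1296750} = \frac{15652 i \sqrt{21323}}{21323} - \frac{1}{1296750} = - \frac{1}{1296750} + \frac{15652 i \sqrt{21323}}{21323}$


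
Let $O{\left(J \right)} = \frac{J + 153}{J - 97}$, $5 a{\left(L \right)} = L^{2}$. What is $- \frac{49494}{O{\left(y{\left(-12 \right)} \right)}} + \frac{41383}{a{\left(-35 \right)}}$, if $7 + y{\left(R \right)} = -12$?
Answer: $\frac{706082401}{16415} \approx 43014.0$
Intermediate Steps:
$y{\left(R \right)} = -19$ ($y{\left(R \right)} = -7 - 12 = -19$)
$a{\left(L \right)} = \frac{L^{2}}{5}$
$O{\left(J \right)} = \frac{153 + J}{-97 + J}$
$- \frac{49494}{O{\left(y{\left(-12 \right)} \right)}} + \frac{41383}{a{\left(-35 \right)}} = - \frac{49494}{\frac{1}{-97 - 19} \left(153 - 19\right)} + \frac{41383}{\frac{1}{5} \left(-35\right)^{2}} = - \frac{49494}{\frac{1}{-116} \cdot 134} + \frac{41383}{\frac{1}{5} \cdot 1225} = - \frac{49494}{\left(- \frac{1}{116}\right) 134} + \frac{41383}{245} = - \frac{49494}{- \frac{67}{58}} + 41383 \cdot \frac{1}{245} = \left(-49494\right) \left(- \frac{58}{67}\right) + \frac{41383}{245} = \frac{2870652}{67} + \frac{41383}{245} = \frac{706082401}{16415}$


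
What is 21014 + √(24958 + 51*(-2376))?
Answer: 21014 + I*√96218 ≈ 21014.0 + 310.19*I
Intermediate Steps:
21014 + √(24958 + 51*(-2376)) = 21014 + √(24958 - 121176) = 21014 + √(-96218) = 21014 + I*√96218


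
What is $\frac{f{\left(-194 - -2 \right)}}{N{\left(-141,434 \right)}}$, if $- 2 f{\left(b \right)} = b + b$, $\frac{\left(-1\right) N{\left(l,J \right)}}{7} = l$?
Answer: $\frac{64}{329} \approx 0.19453$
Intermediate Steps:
$N{\left(l,J \right)} = - 7 l$
$f{\left(b \right)} = - b$ ($f{\left(b \right)} = - \frac{b + b}{2} = - \frac{2 b}{2} = - b$)
$\frac{f{\left(-194 - -2 \right)}}{N{\left(-141,434 \right)}} = \frac{\left(-1\right) \left(-194 - -2\right)}{\left(-7\right) \left(-141\right)} = \frac{\left(-1\right) \left(-194 + 2\right)}{987} = \left(-1\right) \left(-192\right) \frac{1}{987} = 192 \cdot \frac{1}{987} = \frac{64}{329}$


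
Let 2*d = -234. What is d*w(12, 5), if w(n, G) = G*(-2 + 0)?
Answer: 1170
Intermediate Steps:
d = -117 (d = (½)*(-234) = -117)
w(n, G) = -2*G (w(n, G) = G*(-2) = -2*G)
d*w(12, 5) = -(-234)*5 = -117*(-10) = 1170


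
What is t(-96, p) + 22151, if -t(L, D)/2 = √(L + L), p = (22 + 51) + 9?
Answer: 22151 - 16*I*√3 ≈ 22151.0 - 27.713*I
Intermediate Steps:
p = 82 (p = 73 + 9 = 82)
t(L, D) = -2*√2*√L (t(L, D) = -2*√(L + L) = -2*√2*√L)
t(-96, p) + 22151 = -2*√2*√(-96) + 22151 = -2*√2*4*I*√6 + 22151 = -16*I*√3 + 22151 = 22151 - 16*I*√3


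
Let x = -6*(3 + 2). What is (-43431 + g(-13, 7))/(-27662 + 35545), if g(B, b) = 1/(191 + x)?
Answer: -6992390/1269163 ≈ -5.5095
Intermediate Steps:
x = -30 (x = -6*5 = -30)
g(B, b) = 1/161 (g(B, b) = 1/(191 - 30) = 1/161)
(-43431 + g(-13, 7))/(-27662 + 35545) = (-43431 + 1/161)/(-27662 + 35545) = -6992390/161/7883 = -6992390/161*1/7883 = -6992390/1269163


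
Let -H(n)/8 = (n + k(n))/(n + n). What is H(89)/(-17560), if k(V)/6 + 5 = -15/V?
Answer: 5161/34773190 ≈ 0.00014842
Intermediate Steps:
k(V) = -30 - 90/V (k(V) = -30 + 6*(-15/V) = -30 - 90/V)
H(n) = -4*(-30 + n - 90/n)/n (H(n) = -8*(n + (-30 - 90/n))/(n + n) = -8*(-30 + n - 90/n)/(2*n) = -8*(-30 + n - 90/n)*1/(2*n) = -4*(-30 + n - 90/n)/n)
H(89)/(-17560) = (-4 + 120/89 + 360/89**2)/(-17560) = (-4 + 120*(1/89) + 360*(1/7921))*(-1/17560) = (-4 + 120/89 + 360/7921)*(-1/17560) = -20644/7921*(-1/17560) = 5161/34773190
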